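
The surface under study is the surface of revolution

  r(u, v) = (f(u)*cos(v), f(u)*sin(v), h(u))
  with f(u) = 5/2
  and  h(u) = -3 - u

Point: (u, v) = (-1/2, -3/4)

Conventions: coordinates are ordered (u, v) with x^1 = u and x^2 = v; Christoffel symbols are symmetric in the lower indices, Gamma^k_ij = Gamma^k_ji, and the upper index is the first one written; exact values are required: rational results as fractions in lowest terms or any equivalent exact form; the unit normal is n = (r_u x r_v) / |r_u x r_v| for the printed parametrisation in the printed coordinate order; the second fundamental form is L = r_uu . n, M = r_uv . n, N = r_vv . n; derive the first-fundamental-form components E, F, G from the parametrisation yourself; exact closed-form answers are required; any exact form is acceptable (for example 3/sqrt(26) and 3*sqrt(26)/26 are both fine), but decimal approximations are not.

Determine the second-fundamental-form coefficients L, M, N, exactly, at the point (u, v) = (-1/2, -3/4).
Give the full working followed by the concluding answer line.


f = 5/2, f' = 0, f'' = 0, h' = -1, h'' = 0
E = 1, F = 0, G = 25/4; answer radicand W^2 = 1
unnormalised second-form numerators: l = 0, m = 0, n = -5/2; L = l/sqrt(1), and similarly M = m/sqrt(W^2), N = n/sqrt(W^2)

Answer: L = 0, M = 0, N = -5/2


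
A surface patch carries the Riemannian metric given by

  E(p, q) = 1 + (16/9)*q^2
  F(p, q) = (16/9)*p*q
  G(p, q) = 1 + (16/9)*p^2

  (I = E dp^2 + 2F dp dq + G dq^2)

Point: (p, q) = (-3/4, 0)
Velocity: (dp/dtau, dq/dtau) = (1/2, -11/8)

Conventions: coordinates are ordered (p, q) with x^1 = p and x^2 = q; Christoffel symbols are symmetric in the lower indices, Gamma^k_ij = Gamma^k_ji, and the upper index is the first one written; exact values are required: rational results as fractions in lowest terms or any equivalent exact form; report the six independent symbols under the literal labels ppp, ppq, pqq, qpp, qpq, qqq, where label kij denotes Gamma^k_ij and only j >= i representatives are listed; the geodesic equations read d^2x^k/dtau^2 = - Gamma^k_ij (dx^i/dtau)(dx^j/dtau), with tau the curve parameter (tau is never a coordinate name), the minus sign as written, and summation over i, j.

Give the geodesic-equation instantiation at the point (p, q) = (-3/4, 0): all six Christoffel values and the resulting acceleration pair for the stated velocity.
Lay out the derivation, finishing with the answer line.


E = 1, F = 0, G = 2 at the point
E_p = 0, E_q = 0, F_p = 0, F_q = -4/3, G_p = -8/3, G_q = 0
EG - F^2 = 2;  g^inv = (1/2) * [[2, 0], [0, 1]]
first-kind symbols [ij,l] = (1/2)(d_i g_jl + d_j g_il - d_l g_ij): [pp,p] = E_p/2 = 0, [pp,q] = F_p - E_q/2 = 0, [pq,p] = E_q/2 = 0, [pq,q] = G_p/2 = -4/3, [qq,p] = F_q - G_p/2 = 0, [qq,q] = G_q/2 = 0
Gamma^p_ij = (G*[ij,p] - F*[ij,q])/(EG - F^2), Gamma^q_ij = (E*[ij,q] - F*[ij,p])/(EG - F^2)
Gamma_ppp = 0, Gamma_ppq = 0, Gamma_pqq = 0, Gamma_qpp = 0, Gamma_qpq = -2/3, Gamma_qqq = 0
d^2p/dtau^2 = -(Gamma_ppp*(1/2)^2 + 2*Gamma_ppq*(1/2)*(-11/8) + Gamma_pqq*(-11/8)^2) = 0
d^2q/dtau^2 = -(Gamma_qpp*(1/2)^2 + 2*Gamma_qpq*(1/2)*(-11/8) + Gamma_qqq*(-11/8)^2) = -11/12

Answer: Gamma_ppp = 0, Gamma_ppq = 0, Gamma_pqq = 0, Gamma_qpp = 0, Gamma_qpq = -2/3, Gamma_qqq = 0; accelerations (d^2p/dtau^2, d^2q/dtau^2) = (0, -11/12)


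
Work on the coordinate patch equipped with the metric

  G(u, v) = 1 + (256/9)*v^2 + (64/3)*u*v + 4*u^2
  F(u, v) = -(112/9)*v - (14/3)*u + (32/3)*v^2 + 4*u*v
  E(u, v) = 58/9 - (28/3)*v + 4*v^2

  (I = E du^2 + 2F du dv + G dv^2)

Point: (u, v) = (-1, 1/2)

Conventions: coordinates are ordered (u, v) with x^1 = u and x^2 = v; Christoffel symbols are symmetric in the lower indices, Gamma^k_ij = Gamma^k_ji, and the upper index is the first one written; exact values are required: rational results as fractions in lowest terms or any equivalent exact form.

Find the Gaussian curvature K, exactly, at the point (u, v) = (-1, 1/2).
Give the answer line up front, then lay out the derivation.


Answer: K = -324/841

E = 25/9, F = -8/9, G = 13/9, EG - F^2 = 29/9 at the point
E_u = 0, E_v = -16/3, F_u = -8/3, F_v = -52/9, G_u = 8/3, G_v = 64/9
E_vv = 8, F_uv = 4, G_uu = 8
By Brioschi, K is (det M1 - det M2) divided by (EG - F^2) squared.
M1 = [[-E_vv/2 + F_uv - G_uu/2, E_u/2, F_u - E_v/2], [F_v - G_u/2, E, F], [G_v/2, F, G]] = [[-4, 0, 0], [-64/9, 25/9, -8/9], [32/9, -8/9, 13/9]]; det M1 = -116/9
M2 = [[0, E_v/2, G_u/2], [E_v/2, E, F], [G_u/2, F, G]] = [[0, -8/3, 4/3], [-8/3, 25/9, -8/9], [4/3, -8/9, 13/9]]; det M2 = -80/9
det M1 - det M2 = -4; K = -4 / (29/9)^2 = -324/841


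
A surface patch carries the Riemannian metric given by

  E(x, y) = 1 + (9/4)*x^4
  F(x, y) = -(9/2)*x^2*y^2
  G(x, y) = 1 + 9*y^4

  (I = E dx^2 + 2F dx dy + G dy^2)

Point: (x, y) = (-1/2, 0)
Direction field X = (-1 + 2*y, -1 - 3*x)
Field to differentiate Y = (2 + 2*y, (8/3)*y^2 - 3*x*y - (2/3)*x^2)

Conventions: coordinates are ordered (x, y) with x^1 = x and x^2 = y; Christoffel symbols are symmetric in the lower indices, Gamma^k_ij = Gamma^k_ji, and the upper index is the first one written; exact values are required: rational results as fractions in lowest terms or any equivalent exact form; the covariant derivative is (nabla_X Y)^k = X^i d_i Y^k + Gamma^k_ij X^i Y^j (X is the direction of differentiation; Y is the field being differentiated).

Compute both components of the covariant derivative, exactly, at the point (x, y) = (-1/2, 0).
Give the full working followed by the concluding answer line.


E = 73/64, F = 0, G = 1 at the point
E_x = -9/8, E_y = 0, F_x = 0, F_y = 0, G_x = 0, G_y = 0
EG - F^2 = 73/64;  g^inv = (64/73) * [[1, 0], [0, 73/64]]
first-kind symbols [ij,l] = (1/2)(d_i g_jl + d_j g_il - d_l g_ij): [xx,x] = E_x/2 = -9/16, [xx,y] = F_x - E_y/2 = 0, [xy,x] = E_y/2 = 0, [xy,y] = G_x/2 = 0, [yy,x] = F_y - G_x/2 = 0, [yy,y] = G_y/2 = 0
Gamma^x_ij = (G*[ij,x] - F*[ij,y])/(EG - F^2), Gamma^y_ij = (E*[ij,y] - F*[ij,x])/(EG - F^2)
Gamma_xxx = -36/73, Gamma_xxy = 0, Gamma_xyy = 0, Gamma_yxx = 0, Gamma_yxy = 0, Gamma_yyy = 0
X = (-1, 1/2), Y = (2, -1/6) at the point

Answer: (nabla_X Y)^x = 145/73, (nabla_X Y)^y = 1/12


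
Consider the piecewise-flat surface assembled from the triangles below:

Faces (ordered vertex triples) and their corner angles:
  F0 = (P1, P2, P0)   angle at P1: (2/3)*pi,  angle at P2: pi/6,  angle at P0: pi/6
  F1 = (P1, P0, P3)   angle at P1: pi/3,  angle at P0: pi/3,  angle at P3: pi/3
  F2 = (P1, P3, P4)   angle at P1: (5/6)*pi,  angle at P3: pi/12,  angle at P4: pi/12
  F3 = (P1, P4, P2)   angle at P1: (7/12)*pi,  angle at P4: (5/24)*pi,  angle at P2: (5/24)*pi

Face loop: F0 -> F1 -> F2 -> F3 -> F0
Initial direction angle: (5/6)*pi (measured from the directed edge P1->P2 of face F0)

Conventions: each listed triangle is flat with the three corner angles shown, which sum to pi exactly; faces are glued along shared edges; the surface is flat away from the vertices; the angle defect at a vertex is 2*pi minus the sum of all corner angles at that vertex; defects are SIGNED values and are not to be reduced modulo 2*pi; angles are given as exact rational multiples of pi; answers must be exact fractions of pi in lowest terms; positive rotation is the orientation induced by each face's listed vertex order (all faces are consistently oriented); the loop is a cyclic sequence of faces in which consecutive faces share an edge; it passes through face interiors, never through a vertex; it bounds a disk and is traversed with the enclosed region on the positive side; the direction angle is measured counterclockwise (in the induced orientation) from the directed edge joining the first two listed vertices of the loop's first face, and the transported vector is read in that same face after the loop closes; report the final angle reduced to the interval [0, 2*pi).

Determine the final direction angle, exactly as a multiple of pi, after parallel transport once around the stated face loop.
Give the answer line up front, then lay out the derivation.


Answer: final direction angle = (5/12)*pi

enclosed vertex P1: corner angles sum to (29/12)*pi, defect = 2*pi - (29/12)*pi = (-5/12)*pi
summing the enclosed defects onto the initial angle, mod 2*pi in the induced orientation:
final angle = (5/6)*pi - (5/12)*pi = (5/12)*pi (mod 2*pi)


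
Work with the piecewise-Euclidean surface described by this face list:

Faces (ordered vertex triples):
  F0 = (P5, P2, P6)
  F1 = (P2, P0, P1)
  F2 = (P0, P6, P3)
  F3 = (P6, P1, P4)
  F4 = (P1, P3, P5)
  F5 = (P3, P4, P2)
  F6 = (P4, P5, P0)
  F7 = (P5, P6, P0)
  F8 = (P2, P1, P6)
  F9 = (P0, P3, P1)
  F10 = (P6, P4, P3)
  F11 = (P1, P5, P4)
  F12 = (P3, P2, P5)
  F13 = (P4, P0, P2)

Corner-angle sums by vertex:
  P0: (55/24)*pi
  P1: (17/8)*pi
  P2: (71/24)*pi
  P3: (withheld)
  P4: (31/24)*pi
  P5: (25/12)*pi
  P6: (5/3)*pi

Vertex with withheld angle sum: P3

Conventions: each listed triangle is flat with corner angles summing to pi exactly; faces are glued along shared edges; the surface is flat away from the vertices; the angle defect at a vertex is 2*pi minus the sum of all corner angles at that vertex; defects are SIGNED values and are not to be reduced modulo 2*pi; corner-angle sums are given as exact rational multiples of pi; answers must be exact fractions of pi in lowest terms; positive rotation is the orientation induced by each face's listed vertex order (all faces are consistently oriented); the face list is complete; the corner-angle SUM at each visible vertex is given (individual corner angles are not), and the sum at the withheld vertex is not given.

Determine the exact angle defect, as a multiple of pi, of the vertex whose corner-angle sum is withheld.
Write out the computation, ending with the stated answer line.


V = 7, E = 21, F = 14; chi = V - E + F = 0
Gauss-Bonnet: total defect = 2*pi*chi = 0; visible defects sum to (-5/12)*pi

Answer: defect(P3) = (5/12)*pi


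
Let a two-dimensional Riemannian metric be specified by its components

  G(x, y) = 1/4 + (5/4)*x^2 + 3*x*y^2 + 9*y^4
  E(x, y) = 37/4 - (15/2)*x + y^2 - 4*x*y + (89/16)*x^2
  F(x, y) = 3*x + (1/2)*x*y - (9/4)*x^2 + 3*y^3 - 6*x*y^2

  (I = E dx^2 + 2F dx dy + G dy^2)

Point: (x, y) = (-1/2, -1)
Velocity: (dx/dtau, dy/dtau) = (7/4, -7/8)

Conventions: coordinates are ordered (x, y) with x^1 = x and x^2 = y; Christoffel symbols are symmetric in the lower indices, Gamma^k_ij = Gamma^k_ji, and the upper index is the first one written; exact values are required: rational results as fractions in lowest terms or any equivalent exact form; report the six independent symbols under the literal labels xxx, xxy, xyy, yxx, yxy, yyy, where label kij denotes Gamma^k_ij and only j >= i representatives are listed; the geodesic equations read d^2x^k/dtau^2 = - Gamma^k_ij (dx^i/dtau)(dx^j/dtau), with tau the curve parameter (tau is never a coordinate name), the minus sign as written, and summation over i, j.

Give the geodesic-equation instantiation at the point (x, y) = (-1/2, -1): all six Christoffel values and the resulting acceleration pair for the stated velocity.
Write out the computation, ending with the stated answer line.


E = 857/64, F = -29/16, G = 129/16 at the point
E_x = -145/16, E_y = 0, F_x = -5/4, F_y = 11/4, G_x = 7/4, G_y = -33
EG - F^2 = 107189/1024;  g^inv = (1024/107189) * [[129/16, 29/16], [29/16, 857/64]]
first-kind symbols [ij,l] = (1/2)(d_i g_jl + d_j g_il - d_l g_ij): [xx,x] = E_x/2 = -145/32, [xx,y] = F_x - E_y/2 = -5/4, [xy,x] = E_y/2 = 0, [xy,y] = G_x/2 = 7/8, [yy,x] = F_y - G_x/2 = 15/8, [yy,y] = G_y/2 = -33/2
Gamma^x_ij = (G*[ij,x] - F*[ij,y])/(EG - F^2), Gamma^y_ij = (E*[ij,y] - F*[ij,x])/(EG - F^2)
Gamma_xxx = -39730/107189, Gamma_xxy = 1624/107189, Gamma_xyy = -15144/107189, Gamma_yxx = -25550/107189, Gamma_yxy = 11998/107189, Gamma_yyy = -222768/107189
d^2x/dtau^2 = -(Gamma_xxx*(7/4)^2 + 2*Gamma_xxy*(7/4)*(-7/8) + Gamma_xyy*(-7/8)^2) = 14945/11588
d^2y/dtau^2 = -(Gamma_yxx*(7/4)^2 + 2*Gamma_yxy*(7/4)*(-7/8) + Gamma_yyy*(-7/8)^2) = 15435/5794

Answer: Gamma_xxx = -39730/107189, Gamma_xxy = 1624/107189, Gamma_xyy = -15144/107189, Gamma_yxx = -25550/107189, Gamma_yxy = 11998/107189, Gamma_yyy = -222768/107189; accelerations (d^2x/dtau^2, d^2y/dtau^2) = (14945/11588, 15435/5794)


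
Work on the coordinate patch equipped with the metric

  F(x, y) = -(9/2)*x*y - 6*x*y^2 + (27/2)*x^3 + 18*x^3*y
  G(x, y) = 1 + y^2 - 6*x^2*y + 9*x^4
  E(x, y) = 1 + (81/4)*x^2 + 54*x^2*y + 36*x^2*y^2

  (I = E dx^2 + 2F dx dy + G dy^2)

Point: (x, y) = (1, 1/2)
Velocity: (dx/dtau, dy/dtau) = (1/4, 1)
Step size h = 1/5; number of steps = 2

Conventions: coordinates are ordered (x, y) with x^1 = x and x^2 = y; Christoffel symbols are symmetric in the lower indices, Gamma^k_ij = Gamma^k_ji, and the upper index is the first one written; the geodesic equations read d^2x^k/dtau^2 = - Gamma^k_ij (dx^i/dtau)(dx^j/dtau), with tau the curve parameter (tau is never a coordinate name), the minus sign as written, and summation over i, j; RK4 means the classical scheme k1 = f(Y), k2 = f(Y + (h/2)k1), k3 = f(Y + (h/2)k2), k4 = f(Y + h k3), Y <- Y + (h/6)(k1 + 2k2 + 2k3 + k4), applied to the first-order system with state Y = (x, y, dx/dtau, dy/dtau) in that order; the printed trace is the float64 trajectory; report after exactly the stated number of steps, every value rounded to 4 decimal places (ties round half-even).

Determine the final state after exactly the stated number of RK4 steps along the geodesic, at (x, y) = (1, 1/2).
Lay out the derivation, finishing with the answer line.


f(Y) = (dx/dtau, dy/dtau, -Gamma^x_ij Y'^i Y'^j, -Gamma^y_ij Y'^i Y'^j) with the Gammas evaluated at the stage position; h = 0.200000; intermediate values shown to 6 dp
step 0: x = 1.0000, y = 0.5000, dx/dtau = 0.2500, dy/dtau = 1.0000
step 1:
  k1: at (x, y) = (1.000000, 0.500000), (dx/dtau, dy/dtau) = (0.250000, 1.000000); Gamma_xxx = 0.885827, Gamma_xxy = 0.708661, Gamma_xyy = -0.118110, Gamma_yxx = 0.295276, Gamma_yxy = 0.236220, Gamma_yyy = -0.039370; k1 = (0.250000, 1.000000, -0.291585, -0.097195)
  k2: at (x, y) = (1.025000, 0.600000), (dx/dtau, dy/dtau) = (0.220842, 0.990281); Gamma_xxx = 0.879737, Gamma_xxy = 0.667949, Gamma_xyy = -0.108610, Gamma_yxx = 0.270398, Gamma_yxy = 0.205302, Gamma_yyy = -0.033382; k2 = (0.220842, 0.990281, -0.228551, -0.070248)
  k3: at (x, y) = (1.022084, 0.599028), (dx/dtau, dy/dtau) = (0.227145, 0.992975); Gamma_xxx = 0.882627, Gamma_xxy = 0.668718, Gamma_xyy = -0.109045, Gamma_yxx = 0.270449, Gamma_yxy = 0.204905, Gamma_yyy = -0.033413; k3 = (0.227145, 0.992975, -0.239678, -0.073441)
  k4: at (x, y) = (1.045429, 0.698595), (dx/dtau, dy/dtau) = (0.202064, 0.985312); Gamma_xxx = 0.875360, Gamma_xxy = 0.631734, Gamma_xyy = -0.100714, Gamma_yxx = 0.248566, Gamma_yxy = 0.179387, Gamma_yyy = -0.028599; k4 = (0.202064, 0.985312, -0.189516, -0.053815)
  Y <- Y + (h/6)(k1 + 2k2 + 2k3 + k4): x = 1.0449, y = 0.6984, dx/dtau = 0.2027, dy/dtau = 0.9854
step 2:
  k1: at (x, y) = (1.044935, 0.698394), (dx/dtau, dy/dtau) = (0.202748, 0.985387); Gamma_xxx = 0.875829, Gamma_xxy = 0.631861, Gamma_xyy = -0.100782, Gamma_yxx = 0.248572, Gamma_yxy = 0.179331, Gamma_yyy = -0.028603; k1 = (0.202748, 0.985387, -0.190618, -0.054100)
  k2: at (x, y) = (1.065209, 0.796933), (dx/dtau, dy/dtau) = (0.183686, 0.979977); Gamma_xxx = 0.869433, Gamma_xxy = 0.598687, Gamma_xyy = -0.093673, Gamma_yxx = 0.229263, Gamma_yxy = 0.157869, Gamma_yyy = -0.024701; k2 = (0.183686, 0.979977, -0.154913, -0.040849)
  k3: at (x, y) = (1.063303, 0.796392), (dx/dtau, dy/dtau) = (0.187257, 0.981302); Gamma_xxx = 0.871218, Gamma_xxy = 0.599052, Gamma_xyy = -0.093898, Gamma_yxx = 0.229198, Gamma_yxy = 0.157597, Gamma_yyy = -0.024702; k3 = (0.187257, 0.981302, -0.160288, -0.042168)
  k4: at (x, y) = (1.082386, 0.894655), (dx/dtau, dy/dtau) = (0.170690, 0.976953); Gamma_xxx = 0.864302, Gamma_xxy = 0.568818, Gamma_xyy = -0.087587, Gamma_yxx = 0.212013, Gamma_yxy = 0.139531, Gamma_yyy = -0.021485; k4 = (0.170690, 0.976953, -0.131293, -0.032206)
  Y <- Y + (h/6)(k1 + 2k2 + 2k3 + k4): x = 1.0821, y = 0.8946, dx/dtau = 0.1710, dy/dtau = 0.9770

Answer: x = 1.0821, y = 0.8946, dx/dtau = 0.1710, dy/dtau = 0.9770


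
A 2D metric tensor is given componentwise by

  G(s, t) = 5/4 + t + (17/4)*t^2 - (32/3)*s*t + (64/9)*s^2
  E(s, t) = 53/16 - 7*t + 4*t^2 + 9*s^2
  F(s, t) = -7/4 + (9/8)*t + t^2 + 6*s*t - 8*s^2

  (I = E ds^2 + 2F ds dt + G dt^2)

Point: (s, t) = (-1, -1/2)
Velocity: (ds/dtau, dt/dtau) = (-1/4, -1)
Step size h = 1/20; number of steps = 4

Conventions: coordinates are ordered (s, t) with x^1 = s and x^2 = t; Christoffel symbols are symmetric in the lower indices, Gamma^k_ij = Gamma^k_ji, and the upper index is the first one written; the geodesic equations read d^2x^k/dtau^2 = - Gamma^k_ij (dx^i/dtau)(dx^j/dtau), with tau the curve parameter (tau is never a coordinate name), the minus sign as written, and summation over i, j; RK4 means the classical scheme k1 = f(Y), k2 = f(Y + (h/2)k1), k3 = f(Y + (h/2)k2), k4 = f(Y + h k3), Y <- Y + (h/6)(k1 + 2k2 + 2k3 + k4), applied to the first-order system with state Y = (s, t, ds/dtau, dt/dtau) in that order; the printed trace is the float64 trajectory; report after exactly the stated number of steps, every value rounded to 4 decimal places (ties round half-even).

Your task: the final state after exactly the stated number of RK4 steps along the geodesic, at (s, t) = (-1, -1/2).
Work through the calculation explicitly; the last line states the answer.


f(Y) = (ds/dtau, dt/dtau, -Gamma^s_ij Y'^i Y'^j, -Gamma^t_ij Y'^i Y'^j) with the Gammas evaluated at the stage position; h = 0.050000; intermediate values shown to 6 dp
step 0: s = -1.0000, t = -0.5000, ds/dtau = -0.2500, dt/dtau = -1.0000
step 1:
  k1: at (s, t) = (-1.000000, -0.500000), (ds/dtau, dt/dtau) = (-0.250000, -1.000000); Gamma_sss = 9.381583, Gamma_sst = -4.878105, Gamma_stt = 2.008465, Gamma_tss = 23.607486, Gamma_tst = -10.833720, Gamma_ttt = 4.983769; k1 = (-0.250000, -1.000000, -0.155761, -1.042377)
  k2: at (s, t) = (-1.006250, -0.525000), (ds/dtau, dt/dtau) = (-0.253894, -1.026059); Gamma_sss = 9.274250, Gamma_sst = -4.697978, Gamma_stt = 1.872329, Gamma_tss = 24.100749, Gamma_tst = -10.752238, Gamma_ttt = 4.833926; k2 = (-0.253894, -1.026059, -0.121278, -1.040596)
  k3: at (s, t) = (-1.006347, -0.525651), (ds/dtau, dt/dtau) = (-0.253032, -1.026015); Gamma_sss = 9.271841, Gamma_sst = -4.693348, Gamma_stt = 1.868809, Gamma_tss = 24.116008, Gamma_tst = -10.750593, Gamma_ttt = 4.830170; k3 = (-0.253032, -1.026015, -0.124015, -1.046763)
  k4: at (s, t) = (-1.012652, -0.551301), (ds/dtau, dt/dtau) = (-0.256201, -1.052338); Gamma_sss = 9.168982, Gamma_sst = -4.517074, Gamma_stt = 1.738526, Gamma_tss = 24.657668, Gamma_tst = -10.674320, Gamma_ttt = 4.684668; k4 = (-0.256201, -1.052338, -0.091417, -1.050571)
  Y <- Y + (h/6)(k1 + 2k2 + 2k3 + k4): s = -1.0127, t = -0.5513, ds/dtau = -0.2561, dt/dtau = -1.0522
step 2:
  k1: at (s, t) = (-1.012667, -0.551304), (ds/dtau, dt/dtau) = (-0.256148, -1.052231); Gamma_sss = 9.168897, Gamma_sst = -4.517061, Gamma_stt = 1.738531, Gamma_tss = 24.657253, Gamma_tst = -10.674217, Gamma_ttt = 4.684638; k1 = (-0.256148, -1.052231, -0.091532, -1.050613)
  k2: at (s, t) = (-1.019071, -0.577610), (ds/dtau, dt/dtau) = (-0.258436, -1.078496); Gamma_sss = 9.070184, Gamma_sst = -4.344403, Gamma_stt = 1.613798, Gamma_tss = 25.249539, Gamma_tst = -10.602739, Gamma_ttt = 4.543146; k2 = (-0.258436, -1.078496, -0.061120, -1.060331)
  k3: at (s, t) = (-1.019128, -0.578266), (ds/dtau, dt/dtau) = (-0.257676, -1.078739); Gamma_sss = 9.068346, Gamma_sst = -4.340135, Gamma_stt = 1.610655, Gamma_tss = 25.268464, Gamma_tst = -10.601724, Gamma_ttt = 4.539790; k3 = (-0.257676, -1.078739, -0.063581, -1.066781)
  k4: at (s, t) = (-1.025551, -0.605241), (ds/dtau, dt/dtau) = (-0.259327, -1.105570); Gamma_sss = 8.974424, Gamma_sst = -4.171132, Gamma_stt = 1.491408, Gamma_tss = 25.920872, Gamma_tst = -10.535763, Gamma_ttt = 4.402404; k4 = (-0.259327, -1.105570, -0.034698, -1.082887)
  Y <- Y + (h/6)(k1 + 2k2 + 2k3 + k4): s = -1.0256, t = -0.6052, ds/dtau = -0.2593, dt/dtau = -1.1055
step 3:
  k1: at (s, t) = (-1.025565, -0.605240), (ds/dtau, dt/dtau) = (-0.259278, -1.105462); Gamma_sss = 8.974350, Gamma_sst = -4.171148, Gamma_stt = 1.491433, Gamma_tss = 25.920296, Gamma_tst = -10.535667, Gamma_ttt = 4.402399; k1 = (-0.259278, -1.105462, -0.034814, -1.082917)
  k2: at (s, t) = (-1.032047, -0.632876), (ds/dtau, dt/dtau) = (-0.260149, -1.132535); Gamma_sss = 8.884846, Gamma_sst = -4.005604, Gamma_stt = 1.377415, Gamma_tss = 26.635687, Gamma_tst = -10.474719, Gamma_ttt = 4.268798; k2 = (-0.260149, -1.132535, -0.007702, -1.105662)
  k3: at (s, t) = (-1.032068, -0.633553), (ds/dtau, dt/dtau) = (-0.259471, -1.133103); Gamma_sss = 8.883548, Gamma_sst = -4.001573, Gamma_stt = 1.374548, Gamma_tss = 26.659498, Gamma_tst = -10.474312, Gamma_ttt = 4.265729; k3 = (-0.259471, -1.133103, -0.009916, -1.112673)
  k4: at (s, t) = (-1.038538, -0.661895), (ds/dtau, dt/dtau) = (-0.259774, -1.161095); Gamma_sss = 8.798958, Gamma_sst = -3.839275, Gamma_stt = 1.265539, Gamma_tss = 27.450642, Gamma_tst = -10.418932, Gamma_ttt = 4.135758; k4 = (-0.259774, -1.161095, 0.016120, -1.142862)
  Y <- Y + (h/6)(k1 + 2k2 + 2k3 + k4): s = -1.0386, t = -0.6619, ds/dtau = -0.2597, dt/dtau = -1.1610
step 4:
  k1: at (s, t) = (-1.038550, -0.661888), (ds/dtau, dt/dtau) = (-0.259728, -1.160982); Gamma_sss = 8.798891, Gamma_sst = -3.839318, Gamma_stt = 1.265581, Gamma_tss = 27.449834, Gamma_tst = -10.418838, Gamma_ttt = 4.135775; k1 = (-0.259728, -1.160982, 0.016000, -1.142873)
  k2: at (s, t) = (-1.045044, -0.690913), (ds/dtau, dt/dtau) = (-0.259328, -1.189554); Gamma_sss = 8.718741, Gamma_sst = -3.680105, Gamma_stt = 1.161379, Gamma_tss = 28.320440, Gamma_tst = -10.368349, Gamma_ttt = 4.009102; k2 = (-0.259328, -1.189554, 0.040770, -1.180662)
  k3: at (s, t) = (-1.045034, -0.691627), (ds/dtau, dt/dtau) = (-0.258708, -1.190499); Gamma_sss = 8.717955, Gamma_sst = -3.676189, Gamma_stt = 1.158699, Gamma_tss = 28.350872, Gamma_tst = -10.368524, Gamma_ttt = 4.006202; k3 = (-0.258708, -1.190499, 0.038772, -1.188617)
  k4: at (s, t) = (-1.051486, -0.721413), (ds/dtau, dt/dtau) = (-0.257789, -1.220413); Gamma_sss = 8.642543, Gamma_sst = -3.519591, Gamma_stt = 1.058955, Gamma_tss = 29.318346, Gamma_tst = -10.323219, Gamma_ttt = 3.882390; k4 = (-0.257789, -1.220413, 0.063034, -1.235260)
  Y <- Y + (h/6)(k1 + 2k2 + 2k3 + k4): s = -1.0515, t = -0.7214, ds/dtau = -0.2577, dt/dtau = -1.2203

Answer: s = -1.0515, t = -0.7214, ds/dtau = -0.2577, dt/dtau = -1.2203


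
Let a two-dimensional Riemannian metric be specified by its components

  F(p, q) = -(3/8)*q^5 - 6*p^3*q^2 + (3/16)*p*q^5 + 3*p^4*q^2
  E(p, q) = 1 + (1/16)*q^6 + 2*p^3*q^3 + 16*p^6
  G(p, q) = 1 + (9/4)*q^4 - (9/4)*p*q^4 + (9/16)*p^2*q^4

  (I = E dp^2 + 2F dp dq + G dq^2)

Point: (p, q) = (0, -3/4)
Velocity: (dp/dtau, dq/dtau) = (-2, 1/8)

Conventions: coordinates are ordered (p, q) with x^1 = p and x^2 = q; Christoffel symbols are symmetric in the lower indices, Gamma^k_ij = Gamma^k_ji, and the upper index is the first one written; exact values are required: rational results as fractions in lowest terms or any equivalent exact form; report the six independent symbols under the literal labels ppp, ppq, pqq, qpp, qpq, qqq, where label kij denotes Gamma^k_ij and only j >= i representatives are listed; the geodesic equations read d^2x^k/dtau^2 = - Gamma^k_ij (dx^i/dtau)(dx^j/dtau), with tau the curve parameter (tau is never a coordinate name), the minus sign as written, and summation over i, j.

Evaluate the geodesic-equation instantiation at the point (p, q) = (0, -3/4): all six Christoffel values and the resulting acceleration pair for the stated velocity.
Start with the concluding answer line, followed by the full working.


Answer: Gamma_ppp = 0, Gamma_ppq = -2916/112921, Gamma_pqq = -15552/112921, Gamma_qpp = 0, Gamma_qpq = -23328/112921, Gamma_qqq = -124416/112921; accelerations (d^2p/dtau^2, d^2q/dtau^2) = (-1215/112921, -9720/112921)

E = 66265/65536, F = 729/8192, G = 1753/1024 at the point
E_p = 0, E_q = -729/8192, F_p = -729/16384, F_q = -1215/2048, G_p = -729/1024, G_q = -243/64
EG - F^2 = 112921/65536;  g^inv = (65536/112921) * [[1753/1024, -729/8192], [-729/8192, 66265/65536]]
first-kind symbols [ij,l] = (1/2)(d_i g_jl + d_j g_il - d_l g_ij): [pp,p] = E_p/2 = 0, [pp,q] = F_p - E_q/2 = 0, [pq,p] = E_q/2 = -729/16384, [pq,q] = G_p/2 = -729/2048, [qq,p] = F_q - G_p/2 = -243/1024, [qq,q] = G_q/2 = -243/128
Gamma^p_ij = (G*[ij,p] - F*[ij,q])/(EG - F^2), Gamma^q_ij = (E*[ij,q] - F*[ij,p])/(EG - F^2)
Gamma_ppp = 0, Gamma_ppq = -2916/112921, Gamma_pqq = -15552/112921, Gamma_qpp = 0, Gamma_qpq = -23328/112921, Gamma_qqq = -124416/112921
d^2p/dtau^2 = -(Gamma_ppp*(-2)^2 + 2*Gamma_ppq*(-2)*(1/8) + Gamma_pqq*(1/8)^2) = -1215/112921
d^2q/dtau^2 = -(Gamma_qpp*(-2)^2 + 2*Gamma_qpq*(-2)*(1/8) + Gamma_qqq*(1/8)^2) = -9720/112921


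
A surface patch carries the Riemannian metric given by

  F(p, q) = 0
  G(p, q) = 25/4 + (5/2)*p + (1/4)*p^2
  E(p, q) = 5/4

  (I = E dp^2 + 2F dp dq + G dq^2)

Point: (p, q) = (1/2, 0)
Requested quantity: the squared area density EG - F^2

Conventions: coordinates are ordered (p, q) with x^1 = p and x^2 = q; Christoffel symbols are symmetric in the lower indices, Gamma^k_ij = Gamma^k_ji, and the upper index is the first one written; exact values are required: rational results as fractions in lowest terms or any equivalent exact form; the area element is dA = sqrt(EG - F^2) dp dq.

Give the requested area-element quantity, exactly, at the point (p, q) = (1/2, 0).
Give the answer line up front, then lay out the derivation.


Answer: EG - F^2 = 605/64

E = 5/4, F = 0, G = 121/16; EG - F^2 = 605/64


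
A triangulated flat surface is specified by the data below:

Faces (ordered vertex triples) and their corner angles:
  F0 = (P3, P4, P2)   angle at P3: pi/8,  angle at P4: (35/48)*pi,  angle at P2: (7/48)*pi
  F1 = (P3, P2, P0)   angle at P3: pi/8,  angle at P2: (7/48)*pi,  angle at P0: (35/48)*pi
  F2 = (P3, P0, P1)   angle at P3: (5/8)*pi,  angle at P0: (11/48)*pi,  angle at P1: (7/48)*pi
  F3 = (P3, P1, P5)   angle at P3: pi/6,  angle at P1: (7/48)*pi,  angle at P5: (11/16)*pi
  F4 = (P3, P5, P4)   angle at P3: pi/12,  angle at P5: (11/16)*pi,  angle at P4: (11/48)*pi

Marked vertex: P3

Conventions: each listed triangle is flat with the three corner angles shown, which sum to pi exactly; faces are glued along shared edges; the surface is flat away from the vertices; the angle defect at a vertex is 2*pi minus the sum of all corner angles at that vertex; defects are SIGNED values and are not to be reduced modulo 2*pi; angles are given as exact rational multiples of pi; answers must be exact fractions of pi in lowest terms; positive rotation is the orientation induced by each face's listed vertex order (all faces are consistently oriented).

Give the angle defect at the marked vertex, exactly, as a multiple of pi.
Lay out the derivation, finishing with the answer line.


Sum of corner angles at P3: (9/8)*pi
defect = 2*pi - (9/8)*pi

Answer: defect(P3) = (7/8)*pi


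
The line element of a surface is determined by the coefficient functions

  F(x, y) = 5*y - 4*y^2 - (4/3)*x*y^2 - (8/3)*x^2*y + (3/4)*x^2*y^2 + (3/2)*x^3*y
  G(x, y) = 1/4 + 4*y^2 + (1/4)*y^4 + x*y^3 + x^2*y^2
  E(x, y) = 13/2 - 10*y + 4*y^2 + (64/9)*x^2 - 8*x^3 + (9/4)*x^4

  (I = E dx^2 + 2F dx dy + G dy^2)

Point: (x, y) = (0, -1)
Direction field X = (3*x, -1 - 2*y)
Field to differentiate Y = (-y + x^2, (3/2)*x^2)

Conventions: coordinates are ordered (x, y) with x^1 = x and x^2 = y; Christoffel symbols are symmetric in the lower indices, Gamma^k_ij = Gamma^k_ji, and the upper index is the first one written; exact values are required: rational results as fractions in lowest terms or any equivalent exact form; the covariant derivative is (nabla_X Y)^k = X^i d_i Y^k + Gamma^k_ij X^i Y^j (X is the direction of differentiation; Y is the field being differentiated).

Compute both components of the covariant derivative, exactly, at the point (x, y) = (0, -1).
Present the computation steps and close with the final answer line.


E = 41/2, F = -9, G = 9/2 at the point
E_x = 0, E_y = -18, F_x = -4/3, F_y = 13, G_x = -1, G_y = -9
EG - F^2 = 45/4;  g^inv = (4/45) * [[9/2, 9], [9, 41/2]]
first-kind symbols [ij,l] = (1/2)(d_i g_jl + d_j g_il - d_l g_ij): [xx,x] = E_x/2 = 0, [xx,y] = F_x - E_y/2 = 23/3, [xy,x] = E_y/2 = -9, [xy,y] = G_x/2 = -1/2, [yy,x] = F_y - G_x/2 = 27/2, [yy,y] = G_y/2 = -9/2
Gamma^x_ij = (G*[ij,x] - F*[ij,y])/(EG - F^2), Gamma^y_ij = (E*[ij,y] - F*[ij,x])/(EG - F^2)
Gamma_xxx = 92/15, Gamma_xxy = -4, Gamma_xyy = 9/5, Gamma_yxx = 1886/135, Gamma_yxy = -73/9, Gamma_yyy = 13/5
X = (0, 1), Y = (1, 0) at the point

Answer: (nabla_X Y)^x = -5, (nabla_X Y)^y = -73/9


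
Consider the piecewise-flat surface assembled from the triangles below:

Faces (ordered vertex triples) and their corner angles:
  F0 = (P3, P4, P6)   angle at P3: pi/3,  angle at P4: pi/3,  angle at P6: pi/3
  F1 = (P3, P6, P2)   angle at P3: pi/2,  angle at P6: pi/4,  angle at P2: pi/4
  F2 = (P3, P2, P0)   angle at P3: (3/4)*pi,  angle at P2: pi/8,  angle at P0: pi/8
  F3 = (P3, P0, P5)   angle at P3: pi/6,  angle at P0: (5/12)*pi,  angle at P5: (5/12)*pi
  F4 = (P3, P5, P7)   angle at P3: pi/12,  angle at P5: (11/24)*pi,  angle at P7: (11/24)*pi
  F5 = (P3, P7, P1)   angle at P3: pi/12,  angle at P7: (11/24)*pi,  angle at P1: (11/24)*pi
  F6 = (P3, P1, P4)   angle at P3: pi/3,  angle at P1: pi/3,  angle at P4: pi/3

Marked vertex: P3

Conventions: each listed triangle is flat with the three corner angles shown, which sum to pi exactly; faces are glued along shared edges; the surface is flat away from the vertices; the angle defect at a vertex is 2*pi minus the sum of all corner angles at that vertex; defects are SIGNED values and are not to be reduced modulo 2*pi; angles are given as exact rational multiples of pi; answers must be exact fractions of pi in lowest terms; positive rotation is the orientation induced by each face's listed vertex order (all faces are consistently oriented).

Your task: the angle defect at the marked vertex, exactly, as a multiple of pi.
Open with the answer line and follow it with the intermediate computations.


Answer: defect(P3) = -pi/4

Sum of corner angles at P3: (9/4)*pi
defect = 2*pi - (9/4)*pi


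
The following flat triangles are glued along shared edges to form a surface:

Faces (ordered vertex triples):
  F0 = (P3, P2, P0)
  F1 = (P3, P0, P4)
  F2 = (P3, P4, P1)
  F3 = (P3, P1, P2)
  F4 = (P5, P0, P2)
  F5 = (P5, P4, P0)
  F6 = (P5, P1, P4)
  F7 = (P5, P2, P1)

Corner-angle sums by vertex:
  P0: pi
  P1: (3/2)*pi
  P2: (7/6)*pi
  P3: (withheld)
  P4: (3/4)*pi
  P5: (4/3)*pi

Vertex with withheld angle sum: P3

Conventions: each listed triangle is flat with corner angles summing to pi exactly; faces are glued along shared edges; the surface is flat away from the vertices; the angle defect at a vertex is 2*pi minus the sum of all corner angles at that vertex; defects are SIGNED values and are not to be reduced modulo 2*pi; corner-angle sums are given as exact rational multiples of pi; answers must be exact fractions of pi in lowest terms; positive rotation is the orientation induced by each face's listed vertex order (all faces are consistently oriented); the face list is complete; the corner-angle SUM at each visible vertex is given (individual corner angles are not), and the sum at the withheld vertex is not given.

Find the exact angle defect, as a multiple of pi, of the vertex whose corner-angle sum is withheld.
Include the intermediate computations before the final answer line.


V = 6, E = 12, F = 8; chi = V - E + F = 2
Gauss-Bonnet: total defect = 2*pi*chi = 4*pi; visible defects sum to (17/4)*pi

Answer: defect(P3) = -pi/4


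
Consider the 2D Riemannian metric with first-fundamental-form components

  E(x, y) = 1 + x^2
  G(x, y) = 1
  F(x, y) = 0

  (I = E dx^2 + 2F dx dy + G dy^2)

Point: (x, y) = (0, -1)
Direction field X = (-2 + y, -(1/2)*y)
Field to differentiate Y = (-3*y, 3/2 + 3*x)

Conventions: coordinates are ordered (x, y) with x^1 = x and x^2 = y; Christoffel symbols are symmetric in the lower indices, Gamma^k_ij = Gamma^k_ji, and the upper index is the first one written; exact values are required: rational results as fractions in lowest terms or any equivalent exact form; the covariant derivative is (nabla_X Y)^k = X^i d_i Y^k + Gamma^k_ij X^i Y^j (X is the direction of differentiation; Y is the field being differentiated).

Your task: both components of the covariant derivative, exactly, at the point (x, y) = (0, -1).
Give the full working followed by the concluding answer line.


E = 1, F = 0, G = 1 at the point
E_x = 0, E_y = 0, F_x = 0, F_y = 0, G_x = 0, G_y = 0
EG - F^2 = 1;  g^inv = (1) * [[1, 0], [0, 1]]
first-kind symbols [ij,l] = (1/2)(d_i g_jl + d_j g_il - d_l g_ij): [xx,x] = E_x/2 = 0, [xx,y] = F_x - E_y/2 = 0, [xy,x] = E_y/2 = 0, [xy,y] = G_x/2 = 0, [yy,x] = F_y - G_x/2 = 0, [yy,y] = G_y/2 = 0
Gamma^x_ij = (G*[ij,x] - F*[ij,y])/(EG - F^2), Gamma^y_ij = (E*[ij,y] - F*[ij,x])/(EG - F^2)
Gamma_xxx = 0, Gamma_xxy = 0, Gamma_xyy = 0, Gamma_yxx = 0, Gamma_yxy = 0, Gamma_yyy = 0
X = (-3, 1/2), Y = (3, 3/2) at the point

Answer: (nabla_X Y)^x = -3/2, (nabla_X Y)^y = -9


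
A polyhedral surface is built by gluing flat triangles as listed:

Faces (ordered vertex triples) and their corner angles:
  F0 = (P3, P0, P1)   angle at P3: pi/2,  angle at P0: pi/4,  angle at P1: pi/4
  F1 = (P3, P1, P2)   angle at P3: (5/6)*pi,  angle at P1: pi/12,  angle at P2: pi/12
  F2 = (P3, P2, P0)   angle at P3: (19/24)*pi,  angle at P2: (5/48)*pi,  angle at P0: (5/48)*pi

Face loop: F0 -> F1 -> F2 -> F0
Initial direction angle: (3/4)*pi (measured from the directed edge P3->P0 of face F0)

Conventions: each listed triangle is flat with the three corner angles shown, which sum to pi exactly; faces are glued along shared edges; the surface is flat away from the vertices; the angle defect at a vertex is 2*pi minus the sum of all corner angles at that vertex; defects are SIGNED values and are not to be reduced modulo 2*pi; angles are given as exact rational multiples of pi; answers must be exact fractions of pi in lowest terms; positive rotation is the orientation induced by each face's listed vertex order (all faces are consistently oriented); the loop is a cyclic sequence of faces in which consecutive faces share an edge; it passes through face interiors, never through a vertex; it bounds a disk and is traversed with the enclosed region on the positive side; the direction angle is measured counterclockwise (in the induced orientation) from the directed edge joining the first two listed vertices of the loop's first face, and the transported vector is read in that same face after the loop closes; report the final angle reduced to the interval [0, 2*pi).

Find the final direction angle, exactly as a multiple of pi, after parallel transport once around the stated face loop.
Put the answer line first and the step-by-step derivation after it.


Answer: final direction angle = (5/8)*pi

enclosed vertex P3: corner angles sum to (17/8)*pi, defect = 2*pi - (17/8)*pi = -pi/8
final direction = starting direction + enclosed defect total, reduced mod 2*pi (induced orientation)
final angle = (3/4)*pi - pi/8 = (5/8)*pi (mod 2*pi)


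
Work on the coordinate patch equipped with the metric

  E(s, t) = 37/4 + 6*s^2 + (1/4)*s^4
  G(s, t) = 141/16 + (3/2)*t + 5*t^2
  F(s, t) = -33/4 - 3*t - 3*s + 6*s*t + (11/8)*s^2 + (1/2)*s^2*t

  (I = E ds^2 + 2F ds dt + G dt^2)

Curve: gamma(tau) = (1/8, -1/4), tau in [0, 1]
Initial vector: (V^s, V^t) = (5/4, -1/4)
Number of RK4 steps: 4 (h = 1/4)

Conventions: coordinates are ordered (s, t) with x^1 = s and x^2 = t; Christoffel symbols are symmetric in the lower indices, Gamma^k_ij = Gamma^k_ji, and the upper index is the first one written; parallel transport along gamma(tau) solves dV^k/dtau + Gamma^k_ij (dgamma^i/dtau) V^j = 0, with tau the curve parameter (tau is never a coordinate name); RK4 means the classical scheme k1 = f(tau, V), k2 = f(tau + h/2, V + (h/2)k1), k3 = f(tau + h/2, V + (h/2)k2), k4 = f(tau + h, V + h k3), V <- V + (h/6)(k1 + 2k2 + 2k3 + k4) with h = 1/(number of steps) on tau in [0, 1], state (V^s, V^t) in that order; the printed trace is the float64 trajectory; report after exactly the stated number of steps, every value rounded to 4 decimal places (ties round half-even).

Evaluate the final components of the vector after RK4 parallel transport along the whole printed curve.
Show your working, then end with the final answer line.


gamma'(tau) = (0, 0); f(tau, V)^k = -Gamma^k_ij(gamma(tau)) gamma'^i(tau) V^j; h = 1/4; intermediate values shown to 6 dp
curve data and Christoffel symbols at the stage parameters:
  tau = 0.000000: gamma = (0.125000, -0.250000), gamma' = (0.000000, 0.000000); Gamma_sss = -1.588194, Gamma_sst = 0.000000, Gamma_stt = -1.385003, Gamma_tss = -1.938434, Gamma_tst = 0.000000, Gamma_ttt = -1.330233
  tau = 0.125000: gamma = (0.125000, -0.250000), gamma' = (0.000000, 0.000000); Gamma_sss = -1.588194, Gamma_sst = 0.000000, Gamma_stt = -1.385003, Gamma_tss = -1.938434, Gamma_tst = 0.000000, Gamma_ttt = -1.330233
  tau = 0.250000: gamma = (0.125000, -0.250000), gamma' = (0.000000, 0.000000); Gamma_sss = -1.588194, Gamma_sst = 0.000000, Gamma_stt = -1.385003, Gamma_tss = -1.938434, Gamma_tst = 0.000000, Gamma_ttt = -1.330233
  tau = 0.375000: gamma = (0.125000, -0.250000), gamma' = (0.000000, 0.000000); Gamma_sss = -1.588194, Gamma_sst = 0.000000, Gamma_stt = -1.385003, Gamma_tss = -1.938434, Gamma_tst = 0.000000, Gamma_ttt = -1.330233
  tau = 0.500000: gamma = (0.125000, -0.250000), gamma' = (0.000000, 0.000000); Gamma_sss = -1.588194, Gamma_sst = 0.000000, Gamma_stt = -1.385003, Gamma_tss = -1.938434, Gamma_tst = 0.000000, Gamma_ttt = -1.330233
  tau = 0.625000: gamma = (0.125000, -0.250000), gamma' = (0.000000, 0.000000); Gamma_sss = -1.588194, Gamma_sst = 0.000000, Gamma_stt = -1.385003, Gamma_tss = -1.938434, Gamma_tst = 0.000000, Gamma_ttt = -1.330233
  tau = 0.750000: gamma = (0.125000, -0.250000), gamma' = (0.000000, 0.000000); Gamma_sss = -1.588194, Gamma_sst = 0.000000, Gamma_stt = -1.385003, Gamma_tss = -1.938434, Gamma_tst = 0.000000, Gamma_ttt = -1.330233
  tau = 0.875000: gamma = (0.125000, -0.250000), gamma' = (0.000000, 0.000000); Gamma_sss = -1.588194, Gamma_sst = 0.000000, Gamma_stt = -1.385003, Gamma_tss = -1.938434, Gamma_tst = 0.000000, Gamma_ttt = -1.330233
  tau = 1.000000: gamma = (0.125000, -0.250000), gamma' = (0.000000, 0.000000); Gamma_sss = -1.588194, Gamma_sst = 0.000000, Gamma_stt = -1.385003, Gamma_tss = -1.938434, Gamma_tst = 0.000000, Gamma_ttt = -1.330233
step 0: V^s = 1.2500, V^t = -0.2500
step 1: k1 = (0.000000, 0.000000), k2 = (0.000000, 0.000000), k3 = (0.000000, 0.000000), k4 = (0.000000, 0.000000); V <- V + (h/6)(k1 + 2k2 + 2k3 + k4): V^s = 1.2500, V^t = -0.2500
step 2: k1 = (0.000000, 0.000000), k2 = (0.000000, 0.000000), k3 = (0.000000, 0.000000), k4 = (0.000000, 0.000000); V <- V + (h/6)(k1 + 2k2 + 2k3 + k4): V^s = 1.2500, V^t = -0.2500
step 3: k1 = (0.000000, 0.000000), k2 = (0.000000, 0.000000), k3 = (0.000000, 0.000000), k4 = (0.000000, 0.000000); V <- V + (h/6)(k1 + 2k2 + 2k3 + k4): V^s = 1.2500, V^t = -0.2500
step 4: k1 = (0.000000, 0.000000), k2 = (0.000000, 0.000000), k3 = (0.000000, 0.000000), k4 = (0.000000, 0.000000); V <- V + (h/6)(k1 + 2k2 + 2k3 + k4): V^s = 1.2500, V^t = -0.2500

Answer: V^s = 1.2500, V^t = -0.2500


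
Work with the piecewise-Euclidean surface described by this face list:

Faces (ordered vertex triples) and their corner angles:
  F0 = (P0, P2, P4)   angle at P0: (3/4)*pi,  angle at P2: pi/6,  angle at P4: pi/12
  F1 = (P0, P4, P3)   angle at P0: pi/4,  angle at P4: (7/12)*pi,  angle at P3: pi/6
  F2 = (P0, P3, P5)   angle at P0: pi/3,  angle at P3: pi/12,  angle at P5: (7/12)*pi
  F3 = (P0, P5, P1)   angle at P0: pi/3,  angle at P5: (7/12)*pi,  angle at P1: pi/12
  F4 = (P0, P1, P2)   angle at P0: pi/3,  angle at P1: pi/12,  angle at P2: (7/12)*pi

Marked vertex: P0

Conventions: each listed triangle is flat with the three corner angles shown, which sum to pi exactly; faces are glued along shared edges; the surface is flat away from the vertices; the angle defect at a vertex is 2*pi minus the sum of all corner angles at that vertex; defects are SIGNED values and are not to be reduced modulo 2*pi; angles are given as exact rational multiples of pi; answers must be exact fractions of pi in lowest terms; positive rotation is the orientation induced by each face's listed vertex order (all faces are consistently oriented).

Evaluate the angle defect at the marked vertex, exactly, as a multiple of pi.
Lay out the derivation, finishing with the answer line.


Sum of corner angles at P0: 2*pi
defect = 2*pi - 2*pi

Answer: defect(P0) = 0
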